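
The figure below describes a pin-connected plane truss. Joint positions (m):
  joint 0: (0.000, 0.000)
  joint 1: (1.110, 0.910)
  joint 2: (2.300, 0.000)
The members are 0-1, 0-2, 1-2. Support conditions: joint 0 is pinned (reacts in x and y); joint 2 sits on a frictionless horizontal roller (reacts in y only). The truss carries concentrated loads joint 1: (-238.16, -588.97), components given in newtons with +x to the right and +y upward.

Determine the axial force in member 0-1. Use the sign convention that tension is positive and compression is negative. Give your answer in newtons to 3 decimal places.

N=3 nodes, M=3 members, R=3 reactions → 2N=6, M+R=6
member 0 (0-1): L=1.4353, (cx,cy)=(0.7733,0.6340)
member 1 (0-2): L=2.3000, (cx,cy)=(1.0000,0.0000)
member 2 (1-2): L=1.4981, (cx,cy)=(0.7944,-0.6075)
solve A·x = −loads:
  F[0-1] = -629.2726 N (compression)
  F[0-2] = +248.4792 N (tension)
  F[1-2] = -312.8051 N (compression)
  Rx@0 = +238.1600 N
  Ry@0 = +398.9565 N
  Ry@2 = +190.0135 N

-629.273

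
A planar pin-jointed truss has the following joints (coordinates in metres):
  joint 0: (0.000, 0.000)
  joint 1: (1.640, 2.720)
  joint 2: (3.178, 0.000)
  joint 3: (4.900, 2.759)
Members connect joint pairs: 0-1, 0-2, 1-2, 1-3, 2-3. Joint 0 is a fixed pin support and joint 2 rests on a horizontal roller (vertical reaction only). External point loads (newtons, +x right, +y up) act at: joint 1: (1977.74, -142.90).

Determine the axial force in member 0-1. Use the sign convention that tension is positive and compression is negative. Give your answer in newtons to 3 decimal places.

N=4 nodes, M=5 members, R=3 reactions → 2N=8, M+R=8
member 0 (0-1): L=3.1762, (cx,cy)=(0.5163,0.8564)
member 1 (0-2): L=3.1780, (cx,cy)=(1.0000,0.0000)
member 2 (1-2): L=3.1247, (cx,cy)=(0.4922,-0.8705)
member 3 (1-3): L=3.2602, (cx,cy)=(0.9999,0.0120)
member 4 (2-3): L=3.2523, (cx,cy)=(0.5295,0.8483)
solve A·x = −loads:
  F[0-1] = +1895.8409 N (tension)
  F[0-2] = +998.8290 N (tension)
  F[1-2] = -2029.2952 N (compression)
  F[1-3] = -0.0000 N (compression)
  F[2-3] = +0.0000 N (tension)
  Rx@0 = -1977.7400 N
  Ry@0 = -1623.5597 N
  Ry@2 = +1766.4597 N

1895.841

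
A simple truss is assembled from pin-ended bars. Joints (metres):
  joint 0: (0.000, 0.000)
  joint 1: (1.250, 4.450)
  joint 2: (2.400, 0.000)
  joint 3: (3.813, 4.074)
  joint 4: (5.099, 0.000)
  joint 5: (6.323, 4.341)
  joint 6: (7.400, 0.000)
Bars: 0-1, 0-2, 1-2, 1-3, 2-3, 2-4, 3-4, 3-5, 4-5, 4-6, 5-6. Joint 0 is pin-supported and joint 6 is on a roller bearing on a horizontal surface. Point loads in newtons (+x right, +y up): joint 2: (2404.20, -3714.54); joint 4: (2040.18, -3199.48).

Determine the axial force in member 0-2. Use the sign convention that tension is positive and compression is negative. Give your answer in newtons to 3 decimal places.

N=7 nodes, M=11 members, R=3 reactions → 2N=14, M+R=14
member 0 (0-1): L=4.6222, (cx,cy)=(0.2704,0.9627)
member 1 (0-2): L=2.4000, (cx,cy)=(1.0000,0.0000)
member 2 (1-2): L=4.5962, (cx,cy)=(0.2502,-0.9682)
member 3 (1-3): L=2.5904, (cx,cy)=(0.9894,-0.1451)
member 4 (2-3): L=4.3121, (cx,cy)=(0.3277,0.9448)
member 5 (2-4): L=2.6990, (cx,cy)=(1.0000,0.0000)
member 6 (3-4): L=4.2722, (cx,cy)=(0.3010,-0.9536)
member 7 (3-5): L=2.5242, (cx,cy)=(0.9944,0.1058)
member 8 (4-5): L=4.5103, (cx,cy)=(0.2714,0.9625)
member 9 (4-6): L=2.3010, (cx,cy)=(1.0000,0.0000)
member 10 (5-6): L=4.4726, (cx,cy)=(0.2408,-0.9706)
solve A·x = −loads:
  F[0-1] = -3640.3321 N (compression)
  F[0-2] = +5428.8434 N (tension)
  F[1-2] = +3917.5174 N (tension)
  F[1-3] = -1985.6826 N (compression)
  F[2-3] = -82.9503 N (compression)
  F[2-4] = +4032.0152 N (tension)
  F[3-4] = -427.8756 N (compression)
  F[3-5] = -1873.5474 N (compression)
  F[4-5] = +3748.1715 N (tension)
  F[4-6] = +845.8532 N (tension)
  F[5-6] = -3512.6914 N (compression)
  Rx@0 = -4444.3800 N
  Ry@0 = +3504.6897 N
  Ry@6 = +3409.3303 N

5428.843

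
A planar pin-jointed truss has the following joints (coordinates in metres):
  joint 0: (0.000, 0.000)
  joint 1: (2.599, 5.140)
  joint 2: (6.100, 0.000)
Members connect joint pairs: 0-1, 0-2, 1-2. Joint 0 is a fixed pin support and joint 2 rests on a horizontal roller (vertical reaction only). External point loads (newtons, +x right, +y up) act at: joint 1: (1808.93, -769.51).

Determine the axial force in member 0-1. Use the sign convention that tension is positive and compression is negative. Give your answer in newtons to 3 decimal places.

1213.125

N=3 nodes, M=3 members, R=3 reactions → 2N=6, M+R=6
member 0 (0-1): L=5.7597, (cx,cy)=(0.4512,0.8924)
member 1 (0-2): L=6.1000, (cx,cy)=(1.0000,0.0000)
member 2 (1-2): L=6.2191, (cx,cy)=(0.5629,-0.8265)
solve A·x = −loads:
  F[0-1] = +1213.1249 N (tension)
  F[0-2] = +1261.5231 N (tension)
  F[1-2] = -2240.9247 N (compression)
  Rx@0 = -1808.9300 N
  Ry@0 = -1082.5977 N
  Ry@2 = +1852.1077 N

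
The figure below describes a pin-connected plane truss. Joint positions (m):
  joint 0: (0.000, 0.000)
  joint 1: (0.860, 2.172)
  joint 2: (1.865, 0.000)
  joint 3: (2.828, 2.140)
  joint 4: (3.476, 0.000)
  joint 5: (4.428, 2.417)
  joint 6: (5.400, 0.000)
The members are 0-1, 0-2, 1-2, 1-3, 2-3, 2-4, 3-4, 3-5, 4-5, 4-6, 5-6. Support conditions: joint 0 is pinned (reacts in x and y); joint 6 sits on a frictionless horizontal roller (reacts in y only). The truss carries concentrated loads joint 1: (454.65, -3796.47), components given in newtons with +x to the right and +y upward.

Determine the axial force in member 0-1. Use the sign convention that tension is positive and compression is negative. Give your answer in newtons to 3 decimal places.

N=7 nodes, M=11 members, R=3 reactions → 2N=14, M+R=14
member 0 (0-1): L=2.3361, (cx,cy)=(0.3681,0.9298)
member 1 (0-2): L=1.8650, (cx,cy)=(1.0000,0.0000)
member 2 (1-2): L=2.3932, (cx,cy)=(0.4199,-0.9076)
member 3 (1-3): L=1.9683, (cx,cy)=(0.9999,-0.0163)
member 4 (2-3): L=2.3467, (cx,cy)=(0.4104,0.9119)
member 5 (2-4): L=1.6110, (cx,cy)=(1.0000,0.0000)
member 6 (3-4): L=2.2360, (cx,cy)=(0.2898,-0.9571)
member 7 (3-5): L=1.6238, (cx,cy)=(0.9853,0.1706)
member 8 (4-5): L=2.5977, (cx,cy)=(0.3665,0.9304)
member 9 (4-6): L=1.9240, (cx,cy)=(1.0000,0.0000)
member 10 (5-6): L=2.6051, (cx,cy)=(0.3731,-0.9278)
solve A·x = −loads:
  F[0-1] = -3236.2592 N (compression)
  F[0-2] = +1646.0496 N (tension)
  F[1-2] = -844.5712 N (compression)
  F[1-3] = -1291.5575 N (compression)
  F[2-3] = +840.5276 N (tension)
  F[2-4] = +946.4640 N (tension)
  F[3-4] = -944.4950 N (compression)
  F[3-5] = -682.7483 N (compression)
  F[4-5] = +971.5543 N (tension)
  F[4-6] = +316.6916 N (tension)
  F[5-6] = -848.7870 N (compression)
  Rx@0 = -454.6500 N
  Ry@0 = +3008.9767 N
  Ry@6 = +787.4933 N

-3236.259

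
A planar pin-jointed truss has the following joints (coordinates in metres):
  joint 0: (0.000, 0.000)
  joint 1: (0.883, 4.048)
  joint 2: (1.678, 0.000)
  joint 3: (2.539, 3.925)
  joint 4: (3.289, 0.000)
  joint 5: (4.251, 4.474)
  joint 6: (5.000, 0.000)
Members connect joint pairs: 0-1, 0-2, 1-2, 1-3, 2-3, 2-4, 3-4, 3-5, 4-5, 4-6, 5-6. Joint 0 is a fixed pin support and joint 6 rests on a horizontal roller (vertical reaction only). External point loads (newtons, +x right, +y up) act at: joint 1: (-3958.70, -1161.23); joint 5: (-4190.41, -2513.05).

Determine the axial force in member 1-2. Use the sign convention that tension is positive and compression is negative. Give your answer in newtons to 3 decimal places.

N=7 nodes, M=11 members, R=3 reactions → 2N=14, M+R=14
member 0 (0-1): L=4.1432, (cx,cy)=(0.2131,0.9770)
member 1 (0-2): L=1.6780, (cx,cy)=(1.0000,0.0000)
member 2 (1-2): L=4.1253, (cx,cy)=(0.1927,-0.9813)
member 3 (1-3): L=1.6606, (cx,cy)=(0.9973,-0.0741)
member 4 (2-3): L=4.0183, (cx,cy)=(0.2143,0.9768)
member 5 (2-4): L=1.6110, (cx,cy)=(1.0000,0.0000)
member 6 (3-4): L=3.9960, (cx,cy)=(0.1877,-0.9822)
member 7 (3-5): L=1.7979, (cx,cy)=(0.9522,0.3054)
member 8 (4-5): L=4.5763, (cx,cy)=(0.2102,0.9777)
member 9 (4-6): L=1.7110, (cx,cy)=(1.0000,0.0000)
member 10 (5-6): L=4.5363, (cx,cy)=(0.1651,-0.9863)
solve A·x = −loads:
  F[0-1] = -8482.0216 N (compression)
  F[0-2] = -6341.4131 N (compression)
  F[1-2] = +7204.3207 N (tension)
  F[1-3] = +764.7451 N (tension)
  F[2-3] = -7237.3674 N (compression)
  F[2-4] = -3402.3158 N (compression)
  F[3-4] = +6593.5294 N (tension)
  F[3-5] = -2127.2172 N (compression)
  F[4-5] = -6624.3762 N (compression)
  F[4-6] = -772.2491 N (compression)
  F[5-6] = +4677.0692 N (tension)
  Rx@0 = +8149.1100 N
  Ry@0 = +8287.1541 N
  Ry@6 = -4612.8741 N

7204.321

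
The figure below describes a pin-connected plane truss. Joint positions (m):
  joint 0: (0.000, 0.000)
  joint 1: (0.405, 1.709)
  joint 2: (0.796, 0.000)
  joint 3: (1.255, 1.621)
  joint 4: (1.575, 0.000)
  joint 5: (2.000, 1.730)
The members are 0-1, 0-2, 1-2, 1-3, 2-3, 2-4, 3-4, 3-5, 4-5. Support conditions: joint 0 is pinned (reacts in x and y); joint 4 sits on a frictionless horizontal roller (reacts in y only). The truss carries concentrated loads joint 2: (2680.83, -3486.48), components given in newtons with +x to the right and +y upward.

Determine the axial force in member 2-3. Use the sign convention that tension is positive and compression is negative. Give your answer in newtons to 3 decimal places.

N=6 nodes, M=9 members, R=3 reactions → 2N=12, M+R=12
member 0 (0-1): L=1.7563, (cx,cy)=(0.2306,0.9731)
member 1 (0-2): L=0.7960, (cx,cy)=(1.0000,0.0000)
member 2 (1-2): L=1.7532, (cx,cy)=(0.2230,-0.9748)
member 3 (1-3): L=0.8545, (cx,cy)=(0.9947,-0.1030)
member 4 (2-3): L=1.6847, (cx,cy)=(0.2724,0.9622)
member 5 (2-4): L=0.7790, (cx,cy)=(1.0000,0.0000)
member 6 (3-4): L=1.6523, (cx,cy)=(0.1937,-0.9811)
member 7 (3-5): L=0.7529, (cx,cy)=(0.9895,0.1448)
member 8 (4-5): L=1.7814, (cx,cy)=(0.2386,0.9711)
solve A·x = −loads:
  F[0-1] = -1772.1844 N (compression)
  F[0-2] = +3089.4852 N (tension)
  F[1-2] = +1856.3516 N (tension)
  F[1-3] = -827.0672 N (compression)
  F[2-3] = +1742.8146 N (tension)
  F[2-4] = +347.8457 N (tension)
  F[3-4] = -1796.0617 N (compression)
  F[3-5] = +0.0000 N (tension)
  F[4-5] = -0.0000 N (compression)
  Rx@0 = -2680.8300 N
  Ry@0 = +1724.4241 N
  Ry@4 = +1762.0559 N

1742.815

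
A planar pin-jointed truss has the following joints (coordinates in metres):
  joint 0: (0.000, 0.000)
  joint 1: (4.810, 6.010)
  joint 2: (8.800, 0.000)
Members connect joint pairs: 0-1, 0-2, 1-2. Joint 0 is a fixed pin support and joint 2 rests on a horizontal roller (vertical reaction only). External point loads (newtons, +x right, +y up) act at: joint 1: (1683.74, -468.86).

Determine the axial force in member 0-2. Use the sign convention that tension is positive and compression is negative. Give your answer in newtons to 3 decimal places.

933.562

N=3 nodes, M=3 members, R=3 reactions → 2N=6, M+R=6
member 0 (0-1): L=7.6978, (cx,cy)=(0.6249,0.7807)
member 1 (0-2): L=8.8000, (cx,cy)=(1.0000,0.0000)
member 2 (1-2): L=7.2139, (cx,cy)=(0.5531,-0.8331)
solve A·x = −loads:
  F[0-1] = +1200.5662 N (tension)
  F[0-2] = +933.5621 N (tension)
  F[1-2] = -1687.8731 N (compression)
  Rx@0 = -1683.7400 N
  Ry@0 = -937.3325 N
  Ry@2 = +1406.1925 N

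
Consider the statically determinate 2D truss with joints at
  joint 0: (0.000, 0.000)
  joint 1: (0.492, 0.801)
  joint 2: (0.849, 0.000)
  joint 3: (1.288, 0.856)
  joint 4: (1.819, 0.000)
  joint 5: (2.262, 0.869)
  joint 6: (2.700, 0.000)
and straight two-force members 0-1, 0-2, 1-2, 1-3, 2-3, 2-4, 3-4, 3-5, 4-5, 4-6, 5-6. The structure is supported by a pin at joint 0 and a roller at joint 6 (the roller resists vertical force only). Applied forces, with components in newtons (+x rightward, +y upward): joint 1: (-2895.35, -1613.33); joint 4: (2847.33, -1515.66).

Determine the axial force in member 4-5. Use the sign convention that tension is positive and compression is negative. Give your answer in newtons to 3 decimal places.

518.962

N=7 nodes, M=11 members, R=3 reactions → 2N=14, M+R=14
member 0 (0-1): L=0.9400, (cx,cy)=(0.5234,0.8521)
member 1 (0-2): L=0.8490, (cx,cy)=(1.0000,0.0000)
member 2 (1-2): L=0.8770, (cx,cy)=(0.4071,-0.9134)
member 3 (1-3): L=0.7979, (cx,cy)=(0.9976,0.0689)
member 4 (2-3): L=0.9620, (cx,cy)=(0.4563,0.8898)
member 5 (2-4): L=0.9700, (cx,cy)=(1.0000,0.0000)
member 6 (3-4): L=1.0073, (cx,cy)=(0.5271,-0.8498)
member 7 (3-5): L=0.9741, (cx,cy)=(0.9999,0.0133)
member 8 (4-5): L=0.9754, (cx,cy)=(0.4542,0.8909)
member 9 (4-6): L=0.8810, (cx,cy)=(1.0000,0.0000)
member 10 (5-6): L=0.9731, (cx,cy)=(0.4501,-0.8930)
solve A·x = −loads:
  F[0-1] = -3136.7974 N (compression)
  F[0-2] = +1593.7327 N (tension)
  F[1-2] = +1217.3361 N (tension)
  F[1-3] = +759.8387 N (tension)
  F[2-3] = -1249.5974 N (compression)
  F[2-4] = +2659.5371 N (tension)
  F[3-4] = +1239.5106 N (tension)
  F[3-5] = -465.6447 N (compression)
  F[4-5] = +518.9623 N (tension)
  F[4-6] = +229.9054 N (tension)
  F[5-6] = -510.8003 N (compression)
  Rx@0 = +48.0200 N
  Ry@0 = +2672.8535 N
  Ry@6 = +456.1365 N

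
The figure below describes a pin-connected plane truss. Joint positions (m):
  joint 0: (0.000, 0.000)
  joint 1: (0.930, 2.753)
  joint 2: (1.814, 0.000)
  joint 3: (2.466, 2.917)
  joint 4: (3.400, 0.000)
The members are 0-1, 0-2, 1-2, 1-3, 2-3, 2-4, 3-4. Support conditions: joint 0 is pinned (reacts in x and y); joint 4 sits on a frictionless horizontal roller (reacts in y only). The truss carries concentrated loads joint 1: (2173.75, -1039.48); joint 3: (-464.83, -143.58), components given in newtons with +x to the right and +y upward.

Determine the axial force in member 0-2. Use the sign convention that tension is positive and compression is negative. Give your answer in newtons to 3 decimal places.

N=5 nodes, M=7 members, R=3 reactions → 2N=10, M+R=10
member 0 (0-1): L=2.9058, (cx,cy)=(0.3200,0.9474)
member 1 (0-2): L=1.8140, (cx,cy)=(1.0000,0.0000)
member 2 (1-2): L=2.8914, (cx,cy)=(0.3057,-0.9521)
member 3 (1-3): L=1.5447, (cx,cy)=(0.9943,0.1062)
member 4 (2-3): L=2.9890, (cx,cy)=(0.2181,0.9759)
member 5 (2-4): L=1.5860, (cx,cy)=(1.0000,0.0000)
member 6 (3-4): L=3.0629, (cx,cy)=(0.3049,-0.9524)
solve A·x = −loads:
  F[0-1] = +598.1698 N (tension)
  F[0-2] = +1517.4787 N (tension)
  F[1-2] = -1845.9701 N (compression)
  F[1-3] = -1426.0009 N (compression)
  F[2-3] = +1800.9516 N (tension)
  F[2-4] = +560.2615 N (tension)
  F[3-4] = -1837.2749 N (compression)
  Rx@0 = -1708.9200 N
  Ry@0 = -566.7074 N
  Ry@4 = +1749.7674 N

1517.479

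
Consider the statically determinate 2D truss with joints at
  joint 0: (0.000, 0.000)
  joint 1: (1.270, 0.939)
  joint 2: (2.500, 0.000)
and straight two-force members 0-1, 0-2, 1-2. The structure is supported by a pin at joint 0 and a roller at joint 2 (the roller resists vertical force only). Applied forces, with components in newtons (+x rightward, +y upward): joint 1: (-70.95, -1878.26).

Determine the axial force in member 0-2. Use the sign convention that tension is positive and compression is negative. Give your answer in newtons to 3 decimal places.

1214.946

N=3 nodes, M=3 members, R=3 reactions → 2N=6, M+R=6
member 0 (0-1): L=1.5794, (cx,cy)=(0.8041,0.5945)
member 1 (0-2): L=2.5000, (cx,cy)=(1.0000,0.0000)
member 2 (1-2): L=1.5475, (cx,cy)=(0.7949,-0.6068)
solve A·x = −loads:
  F[0-1] = -1599.2055 N (compression)
  F[0-2] = +1214.9456 N (tension)
  F[1-2] = -1528.5165 N (compression)
  Rx@0 = +70.9500 N
  Ry@0 = +950.7527 N
  Ry@2 = +927.5073 N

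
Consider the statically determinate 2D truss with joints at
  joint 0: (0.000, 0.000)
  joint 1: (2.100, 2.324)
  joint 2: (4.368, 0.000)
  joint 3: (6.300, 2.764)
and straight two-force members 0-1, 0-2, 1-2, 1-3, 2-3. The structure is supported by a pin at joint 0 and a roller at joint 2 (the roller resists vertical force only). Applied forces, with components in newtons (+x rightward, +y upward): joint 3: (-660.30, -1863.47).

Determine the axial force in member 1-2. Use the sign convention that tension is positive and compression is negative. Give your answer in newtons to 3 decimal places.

-466.413

N=4 nodes, M=5 members, R=3 reactions → 2N=8, M+R=8
member 0 (0-1): L=3.1322, (cx,cy)=(0.6704,0.7420)
member 1 (0-2): L=4.3680, (cx,cy)=(1.0000,0.0000)
member 2 (1-2): L=3.2473, (cx,cy)=(0.6984,-0.7157)
member 3 (1-3): L=4.2230, (cx,cy)=(0.9946,0.1042)
member 4 (2-3): L=3.3723, (cx,cy)=(0.5729,0.8196)
solve A·x = −loads:
  F[0-1] = +547.7389 N (tension)
  F[0-2] = -1027.5288 N (compression)
  F[1-2] = -466.4135 N (compression)
  F[1-3] = +696.7791 N (tension)
  F[2-3] = -2362.1487 N (compression)
  Rx@0 = +660.3000 N
  Ry@0 = -406.3999 N
  Ry@2 = +2269.8699 N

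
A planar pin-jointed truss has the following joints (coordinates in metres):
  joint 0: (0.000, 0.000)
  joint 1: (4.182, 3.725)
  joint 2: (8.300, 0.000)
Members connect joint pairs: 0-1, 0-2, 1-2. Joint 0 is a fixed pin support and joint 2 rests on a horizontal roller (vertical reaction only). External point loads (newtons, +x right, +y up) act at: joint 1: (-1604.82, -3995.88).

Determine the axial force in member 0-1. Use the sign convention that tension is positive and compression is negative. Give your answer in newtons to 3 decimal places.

-4063.532

N=3 nodes, M=3 members, R=3 reactions → 2N=6, M+R=6
member 0 (0-1): L=5.6004, (cx,cy)=(0.7467,0.6651)
member 1 (0-2): L=8.3000, (cx,cy)=(1.0000,0.0000)
member 2 (1-2): L=5.5528, (cx,cy)=(0.7416,-0.6708)
solve A·x = −loads:
  F[0-1] = -4063.5319 N (compression)
  F[0-2] = +1429.5378 N (tension)
  F[1-2] = -1927.6184 N (compression)
  Rx@0 = +1604.8200 N
  Ry@0 = +2702.7697 N
  Ry@2 = +1293.1103 N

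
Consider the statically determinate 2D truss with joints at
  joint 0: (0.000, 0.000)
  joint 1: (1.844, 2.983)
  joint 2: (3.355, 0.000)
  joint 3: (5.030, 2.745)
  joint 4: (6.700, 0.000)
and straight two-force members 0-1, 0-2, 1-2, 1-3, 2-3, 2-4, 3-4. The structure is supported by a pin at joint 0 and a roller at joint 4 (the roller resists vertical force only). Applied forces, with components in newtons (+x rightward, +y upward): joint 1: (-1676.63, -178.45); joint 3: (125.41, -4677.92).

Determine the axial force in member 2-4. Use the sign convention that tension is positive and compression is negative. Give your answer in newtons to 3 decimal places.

1743.583

N=5 nodes, M=7 members, R=3 reactions → 2N=10, M+R=10
member 0 (0-1): L=3.5069, (cx,cy)=(0.5258,0.8506)
member 1 (0-2): L=3.3550, (cx,cy)=(1.0000,0.0000)
member 2 (1-2): L=3.3439, (cx,cy)=(0.4519,-0.8921)
member 3 (1-3): L=3.1949, (cx,cy)=(0.9972,-0.0745)
member 4 (2-3): L=3.2157, (cx,cy)=(0.5209,0.8536)
member 5 (2-4): L=3.3450, (cx,cy)=(1.0000,0.0000)
member 6 (3-4): L=3.2131, (cx,cy)=(0.5197,-0.8543)
solve A·x = −loads:
  F[0-1] = -2340.0214 N (compression)
  F[0-2] = -320.8026 N (compression)
  F[1-2] = +2072.2151 N (tension)
  F[1-3] = -491.5307 N (compression)
  F[2-3] = -2165.5657 N (compression)
  F[2-4] = +1743.5832 N (tension)
  F[3-4] = -3354.6609 N (compression)
  Rx@0 = +1551.2200 N
  Ry@0 = +1990.4204 N
  Ry@4 = +2865.9496 N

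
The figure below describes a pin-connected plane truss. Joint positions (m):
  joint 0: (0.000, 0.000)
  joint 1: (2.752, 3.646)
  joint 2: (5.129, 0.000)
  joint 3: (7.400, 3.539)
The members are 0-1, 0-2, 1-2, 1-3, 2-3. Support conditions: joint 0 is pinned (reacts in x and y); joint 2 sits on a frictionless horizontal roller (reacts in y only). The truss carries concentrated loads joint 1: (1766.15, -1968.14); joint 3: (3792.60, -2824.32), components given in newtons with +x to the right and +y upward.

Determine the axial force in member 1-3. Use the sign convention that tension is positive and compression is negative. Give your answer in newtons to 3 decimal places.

N=4 nodes, M=5 members, R=3 reactions → 2N=8, M+R=8
member 0 (0-1): L=4.5680, (cx,cy)=(0.6024,0.7982)
member 1 (0-2): L=5.1290, (cx,cy)=(1.0000,0.0000)
member 2 (1-2): L=4.3524, (cx,cy)=(0.5461,-0.8377)
member 3 (1-3): L=4.6492, (cx,cy)=(0.9997,-0.0230)
member 4 (2-3): L=4.2050, (cx,cy)=(0.5401,0.8416)
solve A·x = −loads:
  F[0-1] = +5275.6423 N (tension)
  F[0-2] = +2380.4445 N (tension)
  F[1-2] = -7527.8790 N (compression)
  F[1-3] = +5524.8541 N (tension)
  F[2-3] = -3204.7389 N (compression)
  Rx@0 = -5558.7500 N
  Ry@0 = -4210.7928 N
  Ry@2 = +9003.2528 N

5524.854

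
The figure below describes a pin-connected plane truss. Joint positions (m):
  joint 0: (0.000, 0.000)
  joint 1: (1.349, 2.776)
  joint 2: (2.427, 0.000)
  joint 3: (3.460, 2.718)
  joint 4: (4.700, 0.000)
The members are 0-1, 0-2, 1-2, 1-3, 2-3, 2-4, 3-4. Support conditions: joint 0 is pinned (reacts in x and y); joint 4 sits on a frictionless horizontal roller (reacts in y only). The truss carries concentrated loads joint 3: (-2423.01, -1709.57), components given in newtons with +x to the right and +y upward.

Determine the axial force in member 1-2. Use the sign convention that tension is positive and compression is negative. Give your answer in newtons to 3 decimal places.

2035.259

N=5 nodes, M=7 members, R=3 reactions → 2N=10, M+R=10
member 0 (0-1): L=3.0864, (cx,cy)=(0.4371,0.8994)
member 1 (0-2): L=2.4270, (cx,cy)=(1.0000,0.0000)
member 2 (1-2): L=2.9780, (cx,cy)=(0.3620,-0.9322)
member 3 (1-3): L=2.1118, (cx,cy)=(0.9996,-0.0275)
member 4 (2-3): L=2.9077, (cx,cy)=(0.3553,0.9348)
member 5 (2-4): L=2.2730, (cx,cy)=(1.0000,0.0000)
member 6 (3-4): L=2.9875, (cx,cy)=(0.4151,-0.9098)
solve A·x = −loads:
  F[0-1] = -2059.3803 N (compression)
  F[0-2] = -1522.9038 N (compression)
  F[1-2] = +2035.2590 N (tension)
  F[1-3] = -1637.4723 N (compression)
  F[2-3] = -2029.6322 N (compression)
  F[2-4] = -65.0964 N (compression)
  F[3-4] = +156.8347 N (tension)
  Rx@0 = +2423.0100 N
  Ry@0 = +1852.2570 N
  Ry@4 = -142.6870 N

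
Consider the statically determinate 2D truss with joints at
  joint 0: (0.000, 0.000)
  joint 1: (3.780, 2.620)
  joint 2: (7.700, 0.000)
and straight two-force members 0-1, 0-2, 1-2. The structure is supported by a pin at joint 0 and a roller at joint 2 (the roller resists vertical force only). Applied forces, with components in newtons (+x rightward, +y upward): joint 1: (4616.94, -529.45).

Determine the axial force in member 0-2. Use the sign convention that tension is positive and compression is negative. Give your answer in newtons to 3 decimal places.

N=3 nodes, M=3 members, R=3 reactions → 2N=6, M+R=6
member 0 (0-1): L=4.5992, (cx,cy)=(0.8219,0.5697)
member 1 (0-2): L=7.7000, (cx,cy)=(1.0000,0.0000)
member 2 (1-2): L=4.7150, (cx,cy)=(0.8314,-0.5557)
solve A·x = −loads:
  F[0-1] = +2284.5482 N (tension)
  F[0-2] = +2739.3179 N (tension)
  F[1-2] = -3294.8368 N (compression)
  Rx@0 = -4616.9400 N
  Ry@0 = -1301.4206 N
  Ry@2 = +1830.8706 N

2739.318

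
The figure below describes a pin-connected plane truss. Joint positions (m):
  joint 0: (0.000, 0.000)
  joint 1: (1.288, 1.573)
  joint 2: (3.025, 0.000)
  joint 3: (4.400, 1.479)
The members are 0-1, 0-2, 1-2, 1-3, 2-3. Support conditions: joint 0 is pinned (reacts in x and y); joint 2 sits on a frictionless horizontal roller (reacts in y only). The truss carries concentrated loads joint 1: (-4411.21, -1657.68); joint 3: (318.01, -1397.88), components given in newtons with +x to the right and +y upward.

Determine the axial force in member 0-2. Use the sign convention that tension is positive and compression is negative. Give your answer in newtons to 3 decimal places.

N=4 nodes, M=5 members, R=3 reactions → 2N=8, M+R=8
member 0 (0-1): L=2.0330, (cx,cy)=(0.6335,0.7737)
member 1 (0-2): L=3.0250, (cx,cy)=(1.0000,0.0000)
member 2 (1-2): L=2.3434, (cx,cy)=(0.7412,-0.6712)
member 3 (1-3): L=3.1134, (cx,cy)=(0.9995,-0.0302)
member 4 (2-3): L=2.0194, (cx,cy)=(0.6809,0.7324)
solve A·x = −loads:
  F[0-1] = -3172.7532 N (compression)
  F[0-2] = -2083.1581 N (compression)
  F[1-2] = +1116.7319 N (tension)
  F[1-3] = +1574.1278 N (tension)
  F[2-3] = -1843.7695 N (compression)
  Rx@0 = +4093.2000 N
  Ry@0 = +2454.8105 N
  Ry@2 = +600.7495 N

-2083.158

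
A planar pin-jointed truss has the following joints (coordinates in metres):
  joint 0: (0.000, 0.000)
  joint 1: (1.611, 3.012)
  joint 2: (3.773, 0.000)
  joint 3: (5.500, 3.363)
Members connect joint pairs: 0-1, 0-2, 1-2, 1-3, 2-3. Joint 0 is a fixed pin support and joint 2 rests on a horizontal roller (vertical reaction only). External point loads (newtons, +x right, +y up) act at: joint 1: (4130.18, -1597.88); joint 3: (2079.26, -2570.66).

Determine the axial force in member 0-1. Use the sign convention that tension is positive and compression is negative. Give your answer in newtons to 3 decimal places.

6136.920

N=4 nodes, M=5 members, R=3 reactions → 2N=8, M+R=8
member 0 (0-1): L=3.4158, (cx,cy)=(0.4716,0.8818)
member 1 (0-2): L=3.7730, (cx,cy)=(1.0000,0.0000)
member 2 (1-2): L=3.7076, (cx,cy)=(0.5831,-0.8124)
member 3 (1-3): L=3.9048, (cx,cy)=(0.9960,0.0899)
member 4 (2-3): L=3.7805, (cx,cy)=(0.4568,0.8896)
solve A·x = −loads:
  F[0-1] = +6136.9201 N (tension)
  F[0-2] = +3315.0453 N (tension)
  F[1-2] = -8232.1474 N (compression)
  F[1-3] = +3579.0715 N (tension)
  F[2-3] = -3251.4681 N (compression)
  Rx@0 = -6209.4400 N
  Ry@0 = -5411.4940 N
  Ry@2 = +9580.0340 N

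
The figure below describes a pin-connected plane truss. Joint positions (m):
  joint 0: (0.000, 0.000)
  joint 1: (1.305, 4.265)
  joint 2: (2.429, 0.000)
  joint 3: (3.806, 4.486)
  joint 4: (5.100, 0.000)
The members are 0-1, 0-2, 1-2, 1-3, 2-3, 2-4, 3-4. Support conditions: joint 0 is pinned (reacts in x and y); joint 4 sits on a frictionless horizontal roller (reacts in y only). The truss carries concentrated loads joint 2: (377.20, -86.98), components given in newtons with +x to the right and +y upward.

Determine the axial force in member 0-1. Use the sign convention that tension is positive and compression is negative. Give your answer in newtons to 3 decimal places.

N=5 nodes, M=7 members, R=3 reactions → 2N=10, M+R=10
member 0 (0-1): L=4.4602, (cx,cy)=(0.2926,0.9562)
member 1 (0-2): L=2.4290, (cx,cy)=(1.0000,0.0000)
member 2 (1-2): L=4.4106, (cx,cy)=(0.2548,-0.9670)
member 3 (1-3): L=2.5107, (cx,cy)=(0.9961,0.0880)
member 4 (2-3): L=4.6926, (cx,cy)=(0.2934,0.9560)
member 5 (2-4): L=2.6710, (cx,cy)=(1.0000,0.0000)
member 6 (3-4): L=4.6689, (cx,cy)=(0.2772,-0.9608)
solve A·x = −loads:
  F[0-1] = -47.6384 N (compression)
  F[0-2] = +391.1385 N (tension)
  F[1-2] = +44.7922 N (tension)
  F[1-3] = -25.4521 N (compression)
  F[2-3] = +45.6776 N (tension)
  F[2-4] = +11.9496 N (tension)
  F[3-4] = -43.1154 N (compression)
  Rx@0 = -377.2000 N
  Ry@0 = +45.5536 N
  Ry@4 = +41.4264 N

-47.638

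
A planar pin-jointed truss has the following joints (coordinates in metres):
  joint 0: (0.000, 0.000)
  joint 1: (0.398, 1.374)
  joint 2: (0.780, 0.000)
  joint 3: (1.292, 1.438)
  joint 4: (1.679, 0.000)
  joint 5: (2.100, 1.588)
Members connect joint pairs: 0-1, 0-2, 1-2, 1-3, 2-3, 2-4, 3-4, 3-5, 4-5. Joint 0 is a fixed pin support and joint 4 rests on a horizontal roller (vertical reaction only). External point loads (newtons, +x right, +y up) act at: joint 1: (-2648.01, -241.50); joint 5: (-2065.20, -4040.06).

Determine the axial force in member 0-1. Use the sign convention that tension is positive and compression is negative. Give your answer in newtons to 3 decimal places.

-3426.789

N=6 nodes, M=9 members, R=3 reactions → 2N=12, M+R=12
member 0 (0-1): L=1.4305, (cx,cy)=(0.2782,0.9605)
member 1 (0-2): L=0.7800, (cx,cy)=(1.0000,0.0000)
member 2 (1-2): L=1.4261, (cx,cy)=(0.2679,-0.9635)
member 3 (1-3): L=0.8963, (cx,cy)=(0.9974,0.0714)
member 4 (2-3): L=1.5264, (cx,cy)=(0.3354,0.9421)
member 5 (2-4): L=0.8990, (cx,cy)=(1.0000,0.0000)
member 6 (3-4): L=1.4892, (cx,cy)=(0.2599,-0.9656)
member 7 (3-5): L=0.8218, (cx,cy)=(0.9832,0.1825)
member 8 (4-5): L=1.6429, (cx,cy)=(0.2563,0.9666)
solve A·x = −loads:
  F[0-1] = -3426.7892 N (compression)
  F[0-2] = -3759.7819 N (compression)
  F[1-2] = +3227.3433 N (tension)
  F[1-3] = +832.2274 N (tension)
  F[2-3] = -3300.6216 N (compression)
  F[2-4] = -1788.1979 N (compression)
  F[3-4] = +2957.4908 N (tension)
  F[3-5] = -1063.4510 N (compression)
  F[4-5] = -3978.8153 N (compression)
  Rx@0 = +4713.2100 N
  Ry@0 = +3291.4828 N
  Ry@4 = +990.0772 N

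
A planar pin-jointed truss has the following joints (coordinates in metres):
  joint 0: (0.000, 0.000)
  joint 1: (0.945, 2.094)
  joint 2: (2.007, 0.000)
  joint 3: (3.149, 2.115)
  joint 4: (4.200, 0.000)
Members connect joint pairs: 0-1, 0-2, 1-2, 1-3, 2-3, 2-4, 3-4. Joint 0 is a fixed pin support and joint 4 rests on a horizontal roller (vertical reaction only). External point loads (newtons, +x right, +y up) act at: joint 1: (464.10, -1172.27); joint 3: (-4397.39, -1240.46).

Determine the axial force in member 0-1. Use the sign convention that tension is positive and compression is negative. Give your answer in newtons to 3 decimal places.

N=5 nodes, M=7 members, R=3 reactions → 2N=10, M+R=10
member 0 (0-1): L=2.2974, (cx,cy)=(0.4113,0.9115)
member 1 (0-2): L=2.0070, (cx,cy)=(1.0000,0.0000)
member 2 (1-2): L=2.3479, (cx,cy)=(0.4523,-0.8919)
member 3 (1-3): L=2.2041, (cx,cy)=(1.0000,0.0095)
member 4 (2-3): L=2.4036, (cx,cy)=(0.4751,0.8799)
member 5 (2-4): L=2.1930, (cx,cy)=(1.0000,0.0000)
member 6 (3-4): L=2.3617, (cx,cy)=(0.4450,-0.8955)
solve A·x = −loads:
  F[0-1] = -3512.8894 N (compression)
  F[0-2] = -2488.2918 N (compression)
  F[1-2] = +2244.5289 N (tension)
  F[1-3] = -2924.4700 N (compression)
  F[2-3] = -2274.9713 N (compression)
  F[2-4] = -392.1758 N (compression)
  F[3-4] = +881.2733 N (tension)
  Rx@0 = +3933.2900 N
  Ry@0 = +3201.9326 N
  Ry@4 = -789.2026 N

-3512.889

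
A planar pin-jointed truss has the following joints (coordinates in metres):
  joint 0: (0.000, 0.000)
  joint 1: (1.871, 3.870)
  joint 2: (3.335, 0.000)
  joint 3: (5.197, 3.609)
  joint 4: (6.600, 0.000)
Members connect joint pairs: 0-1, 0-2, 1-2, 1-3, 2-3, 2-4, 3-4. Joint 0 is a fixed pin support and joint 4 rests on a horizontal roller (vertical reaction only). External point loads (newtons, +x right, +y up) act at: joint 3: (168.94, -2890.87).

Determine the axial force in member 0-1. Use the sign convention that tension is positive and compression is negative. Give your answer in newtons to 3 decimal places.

N=5 nodes, M=7 members, R=3 reactions → 2N=10, M+R=10
member 0 (0-1): L=4.2986, (cx,cy)=(0.4353,0.9003)
member 1 (0-2): L=3.3350, (cx,cy)=(1.0000,0.0000)
member 2 (1-2): L=4.1377, (cx,cy)=(0.3538,-0.9353)
member 3 (1-3): L=3.3362, (cx,cy)=(0.9969,-0.0782)
member 4 (2-3): L=4.0610, (cx,cy)=(0.4585,0.8887)
member 5 (2-4): L=3.2650, (cx,cy)=(1.0000,0.0000)
member 6 (3-4): L=3.8721, (cx,cy)=(0.3623,-0.9320)
solve A·x = −loads:
  F[0-1] = -579.9705 N (compression)
  F[0-2] = +421.3797 N (tension)
  F[1-2] = +597.1693 N (tension)
  F[1-3] = -465.1578 N (compression)
  F[2-3] = -628.4965 N (compression)
  F[2-4] = +920.8409 N (tension)
  F[3-4] = -2541.4140 N (compression)
  Rx@0 = -168.9400 N
  Ry@0 = +522.1494 N
  Ry@4 = +2368.7206 N

-579.971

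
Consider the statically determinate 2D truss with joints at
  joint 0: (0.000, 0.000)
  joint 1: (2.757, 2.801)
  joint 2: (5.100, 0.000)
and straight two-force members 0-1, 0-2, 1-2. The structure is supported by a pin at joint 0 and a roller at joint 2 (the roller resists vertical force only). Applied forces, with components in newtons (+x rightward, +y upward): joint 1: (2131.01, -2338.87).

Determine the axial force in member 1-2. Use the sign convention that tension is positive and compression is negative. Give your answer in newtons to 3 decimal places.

-3174.255

N=3 nodes, M=3 members, R=3 reactions → 2N=6, M+R=6
member 0 (0-1): L=3.9302, (cx,cy)=(0.7015,0.7127)
member 1 (0-2): L=5.1000, (cx,cy)=(1.0000,0.0000)
member 2 (1-2): L=3.6517, (cx,cy)=(0.6416,-0.7670)
solve A·x = −loads:
  F[0-1] = +134.5336 N (tension)
  F[0-2] = +2036.6364 N (tension)
  F[1-2] = -3174.2549 N (compression)
  Rx@0 = -2131.0100 N
  Ry@0 = -95.8797 N
  Ry@2 = +2434.7497 N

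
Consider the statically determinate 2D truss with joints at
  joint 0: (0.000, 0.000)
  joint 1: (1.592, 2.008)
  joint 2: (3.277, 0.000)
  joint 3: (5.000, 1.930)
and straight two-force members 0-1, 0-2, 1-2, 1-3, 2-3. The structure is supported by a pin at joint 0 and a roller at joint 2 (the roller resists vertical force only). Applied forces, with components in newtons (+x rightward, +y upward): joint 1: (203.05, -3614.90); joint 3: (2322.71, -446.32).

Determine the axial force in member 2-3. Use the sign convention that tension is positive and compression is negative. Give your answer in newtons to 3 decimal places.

N=4 nodes, M=5 members, R=3 reactions → 2N=8, M+R=8
member 0 (0-1): L=2.5625, (cx,cy)=(0.6213,0.7836)
member 1 (0-2): L=3.2770, (cx,cy)=(1.0000,0.0000)
member 2 (1-2): L=2.6213, (cx,cy)=(0.6428,-0.7660)
member 3 (1-3): L=3.4089, (cx,cy)=(0.9997,-0.0229)
member 4 (2-3): L=2.5872, (cx,cy)=(0.6660,0.7460)
solve A·x = −loads:
  F[0-1] = -168.0549 N (compression)
  F[0-2] = +2630.1662 N (tension)
  F[1-2] = -4626.7827 N (compression)
  F[1-3] = +2667.3718 N (tension)
  F[2-3] = -516.4852 N (compression)
  Rx@0 = -2525.7600 N
  Ry@0 = +131.6883 N
  Ry@2 = +3929.5317 N

-516.485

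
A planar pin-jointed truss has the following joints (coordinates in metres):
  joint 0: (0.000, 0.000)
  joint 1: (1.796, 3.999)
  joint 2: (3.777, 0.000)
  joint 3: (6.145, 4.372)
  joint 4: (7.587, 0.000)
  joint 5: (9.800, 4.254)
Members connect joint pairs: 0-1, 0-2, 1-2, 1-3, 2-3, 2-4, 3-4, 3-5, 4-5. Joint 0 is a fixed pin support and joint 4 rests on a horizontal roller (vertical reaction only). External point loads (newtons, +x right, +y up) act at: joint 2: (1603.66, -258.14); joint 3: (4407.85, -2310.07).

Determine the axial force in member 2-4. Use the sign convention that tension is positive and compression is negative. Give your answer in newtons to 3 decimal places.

N=6 nodes, M=9 members, R=3 reactions → 2N=12, M+R=12
member 0 (0-1): L=4.3838, (cx,cy)=(0.4097,0.9122)
member 1 (0-2): L=3.7770, (cx,cy)=(1.0000,0.0000)
member 2 (1-2): L=4.4628, (cx,cy)=(0.4439,-0.8961)
member 3 (1-3): L=4.3650, (cx,cy)=(0.9963,0.0855)
member 4 (2-3): L=4.9721, (cx,cy)=(0.4763,0.8793)
member 5 (2-4): L=3.8100, (cx,cy)=(1.0000,0.0000)
member 6 (3-4): L=4.6037, (cx,cy)=(0.3132,-0.9497)
member 7 (3-5): L=3.6569, (cx,cy)=(0.9995,-0.0323)
member 8 (4-5): L=4.7952, (cx,cy)=(0.4615,0.8871)
solve A·x = −loads:
  F[0-1] = +2161.0153 N (tension)
  F[0-2] = +5126.1612 N (tension)
  F[1-2] = -2029.0059 N (compression)
  F[1-3] = +1792.5696 N (tension)
  F[2-3] = +2361.2826 N (tension)
  F[2-4] = +1497.2593 N (tension)
  F[3-4] = -4780.0852 N (compression)
  F[3-5] = +0.0000 N (tension)
  F[4-5] = -0.0000 N (compression)
  Rx@0 = -6011.5100 N
  Ry@0 = -1971.3307 N
  Ry@4 = +4539.5407 N

1497.259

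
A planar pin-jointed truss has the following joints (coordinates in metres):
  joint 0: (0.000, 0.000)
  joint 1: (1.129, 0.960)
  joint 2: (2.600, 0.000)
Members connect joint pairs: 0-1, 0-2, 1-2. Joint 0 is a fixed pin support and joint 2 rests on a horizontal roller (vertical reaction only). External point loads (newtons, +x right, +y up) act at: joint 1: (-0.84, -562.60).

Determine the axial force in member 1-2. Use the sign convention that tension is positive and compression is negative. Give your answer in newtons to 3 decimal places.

N=3 nodes, M=3 members, R=3 reactions → 2N=6, M+R=6
member 0 (0-1): L=1.4820, (cx,cy)=(0.7618,0.6478)
member 1 (0-2): L=2.6000, (cx,cy)=(1.0000,0.0000)
member 2 (1-2): L=1.7565, (cx,cy)=(0.8374,-0.5465)
solve A·x = −loads:
  F[0-1] = -491.8479 N (compression)
  F[0-2] = +373.8609 N (tension)
  F[1-2] = -446.4327 N (compression)
  Rx@0 = +0.8400 N
  Ry@0 = +318.6119 N
  Ry@2 = +243.9881 N

-446.433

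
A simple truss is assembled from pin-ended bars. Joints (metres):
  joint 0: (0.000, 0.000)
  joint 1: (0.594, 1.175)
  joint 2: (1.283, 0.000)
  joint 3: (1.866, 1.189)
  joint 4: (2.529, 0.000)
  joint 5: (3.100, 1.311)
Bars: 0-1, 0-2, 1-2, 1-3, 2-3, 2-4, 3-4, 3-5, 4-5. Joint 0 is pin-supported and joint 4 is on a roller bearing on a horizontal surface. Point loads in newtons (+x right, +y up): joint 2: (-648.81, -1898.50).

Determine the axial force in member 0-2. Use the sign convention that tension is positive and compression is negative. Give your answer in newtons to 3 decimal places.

-175.955

N=6 nodes, M=9 members, R=3 reactions → 2N=12, M+R=12
member 0 (0-1): L=1.3166, (cx,cy)=(0.4512,0.8924)
member 1 (0-2): L=1.2830, (cx,cy)=(1.0000,0.0000)
member 2 (1-2): L=1.3621, (cx,cy)=(0.5058,-0.8626)
member 3 (1-3): L=1.2721, (cx,cy)=(0.9999,0.0110)
member 4 (2-3): L=1.3242, (cx,cy)=(0.4403,0.8979)
member 5 (2-4): L=1.2460, (cx,cy)=(1.0000,0.0000)
member 6 (3-4): L=1.3614, (cx,cy)=(0.4870,-0.8734)
member 7 (3-5): L=1.2400, (cx,cy)=(0.9951,0.0984)
member 8 (4-5): L=1.4300, (cx,cy)=(0.3993,0.9168)
solve A·x = −loads:
  F[0-1] = -1048.0910 N (compression)
  F[0-2] = -175.9546 N (compression)
  F[1-2] = +1071.3647 N (tension)
  F[1-3] = -1014.8480 N (compression)
  F[2-3] = +1085.1266 N (tension)
  F[2-4] = +537.0567 N (tension)
  F[3-4] = -1102.7530 N (compression)
  F[3-5] = +0.0000 N (tension)
  F[4-5] = -0.0000 N (compression)
  Rx@0 = +648.8100 N
  Ry@0 = +935.3622 N
  Ry@4 = +963.1378 N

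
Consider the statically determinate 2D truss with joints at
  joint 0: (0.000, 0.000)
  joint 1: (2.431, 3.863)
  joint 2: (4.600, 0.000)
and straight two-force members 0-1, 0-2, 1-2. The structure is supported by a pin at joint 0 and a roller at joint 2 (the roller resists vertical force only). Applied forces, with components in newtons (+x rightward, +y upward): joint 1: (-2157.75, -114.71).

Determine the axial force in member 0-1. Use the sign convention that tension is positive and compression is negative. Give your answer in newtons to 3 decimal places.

N=3 nodes, M=3 members, R=3 reactions → 2N=6, M+R=6
member 0 (0-1): L=4.5643, (cx,cy)=(0.5326,0.8464)
member 1 (0-2): L=4.6000, (cx,cy)=(1.0000,0.0000)
member 2 (1-2): L=4.4303, (cx,cy)=(0.4896,-0.8720)
solve A·x = −loads:
  F[0-1] = -2204.8955 N (compression)
  F[0-2] = -983.3881 N (compression)
  F[1-2] = +2008.6118 N (tension)
  Rx@0 = +2157.7500 N
  Ry@0 = +1866.1292 N
  Ry@2 = -1751.4192 N

-2204.895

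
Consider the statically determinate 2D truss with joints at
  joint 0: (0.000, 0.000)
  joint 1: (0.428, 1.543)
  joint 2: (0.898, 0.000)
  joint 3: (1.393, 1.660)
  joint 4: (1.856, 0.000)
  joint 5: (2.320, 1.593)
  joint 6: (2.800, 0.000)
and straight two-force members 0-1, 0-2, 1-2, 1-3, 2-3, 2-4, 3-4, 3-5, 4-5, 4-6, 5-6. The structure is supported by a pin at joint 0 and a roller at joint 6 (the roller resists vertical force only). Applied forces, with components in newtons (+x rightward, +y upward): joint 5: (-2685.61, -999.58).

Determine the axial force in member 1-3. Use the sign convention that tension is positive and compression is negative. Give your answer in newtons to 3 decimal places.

N=7 nodes, M=11 members, R=3 reactions → 2N=14, M+R=14
member 0 (0-1): L=1.6013, (cx,cy)=(0.2673,0.9636)
member 1 (0-2): L=0.8980, (cx,cy)=(1.0000,0.0000)
member 2 (1-2): L=1.6130, (cx,cy)=(0.2914,-0.9566)
member 3 (1-3): L=0.9721, (cx,cy)=(0.9927,0.1204)
member 4 (2-3): L=1.7322, (cx,cy)=(0.2858,0.9583)
member 5 (2-4): L=0.9580, (cx,cy)=(1.0000,0.0000)
member 6 (3-4): L=1.7234, (cx,cy)=(0.2687,-0.9632)
member 7 (3-5): L=0.9294, (cx,cy)=(0.9974,-0.0721)
member 8 (4-5): L=1.6592, (cx,cy)=(0.2797,0.9601)
member 9 (4-6): L=0.9440, (cx,cy)=(1.0000,0.0000)
member 10 (5-6): L=1.6637, (cx,cy)=(0.2885,-0.9575)
solve A·x = −loads:
  F[0-1] = -1763.4373 N (compression)
  F[0-2] = -2214.2617 N (compression)
  F[1-2] = +1655.4809 N (tension)
  F[1-3] = -960.7127 N (compression)
  F[2-3] = -1652.5522 N (compression)
  F[2-4] = -1259.6506 N (compression)
  F[3-4] = +1909.6285 N (tension)
  F[3-5] = -1944.0605 N (compression)
  F[4-5] = -1915.8611 N (compression)
  F[4-6] = -210.8314 N (compression)
  F[5-6] = +730.7705 N (tension)
  Rx@0 = +2685.6100 N
  Ry@0 = +1699.2768 N
  Ry@6 = -699.6968 N

-960.713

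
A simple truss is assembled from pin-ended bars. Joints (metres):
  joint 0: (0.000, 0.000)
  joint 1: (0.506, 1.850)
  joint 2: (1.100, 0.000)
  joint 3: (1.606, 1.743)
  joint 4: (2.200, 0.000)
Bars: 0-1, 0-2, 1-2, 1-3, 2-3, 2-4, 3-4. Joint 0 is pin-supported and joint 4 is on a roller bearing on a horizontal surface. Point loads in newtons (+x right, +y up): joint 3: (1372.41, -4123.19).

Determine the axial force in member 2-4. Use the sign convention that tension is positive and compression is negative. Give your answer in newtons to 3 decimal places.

N=5 nodes, M=7 members, R=3 reactions → 2N=10, M+R=10
member 0 (0-1): L=1.9180, (cx,cy)=(0.2638,0.9646)
member 1 (0-2): L=1.1000, (cx,cy)=(1.0000,0.0000)
member 2 (1-2): L=1.9430, (cx,cy)=(0.3057,-0.9521)
member 3 (1-3): L=1.1052, (cx,cy)=(0.9953,-0.0968)
member 4 (2-3): L=1.8150, (cx,cy)=(0.2788,0.9604)
member 5 (2-4): L=1.1000, (cx,cy)=(1.0000,0.0000)
member 6 (3-4): L=1.8414, (cx,cy)=(0.3226,-0.9465)
solve A·x = −loads:
  F[0-1] = -26.8910 N (compression)
  F[0-2] = +1379.5045 N (tension)
  F[1-2] = +28.8690 N (tension)
  F[1-3] = -15.9951 N (compression)
  F[2-3] = -28.6217 N (compression)
  F[2-4] = +1396.3095 N (tension)
  F[3-4] = -4328.6432 N (compression)
  Rx@0 = -1372.4100 N
  Ry@0 = +25.9383 N
  Ry@4 = +4097.2517 N

1396.310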